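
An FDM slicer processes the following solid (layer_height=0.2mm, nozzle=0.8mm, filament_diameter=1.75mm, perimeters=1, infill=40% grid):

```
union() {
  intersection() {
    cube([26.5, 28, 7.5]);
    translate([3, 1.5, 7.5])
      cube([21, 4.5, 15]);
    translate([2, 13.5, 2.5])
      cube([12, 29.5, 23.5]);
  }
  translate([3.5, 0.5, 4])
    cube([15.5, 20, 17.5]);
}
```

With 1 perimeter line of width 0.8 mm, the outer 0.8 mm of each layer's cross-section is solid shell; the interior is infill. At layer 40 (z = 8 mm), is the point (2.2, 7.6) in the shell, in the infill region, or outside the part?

outside

At z = 8 mm: the cube is not intersected at this z (z outside [0, 7.5]); the cube at (3, 1.5) (footprint 21×4.5) is included at this height; the 12×29.5 cube at (2, 13.5) contributes its full rectangle; Taking the intersection: at least one operand is absent at this height, so nothing remains; the 15.5×20 cube at (3.5, 0.5) contributes its full rectangle; Merging all regions: only the 15.5×20 cube at (3.5, 0.5) is present, so the union is just that shape — 1 connected region. Overall, the cross-section is a single solid region. The nearest boundary edge runs (3.50, 20.50)→(3.50, 0.50); distance from the point to it = 1.30 mm. The point is not inside any of the regions above, so it lies outside the cross-section (1.30 mm from the nearest boundary).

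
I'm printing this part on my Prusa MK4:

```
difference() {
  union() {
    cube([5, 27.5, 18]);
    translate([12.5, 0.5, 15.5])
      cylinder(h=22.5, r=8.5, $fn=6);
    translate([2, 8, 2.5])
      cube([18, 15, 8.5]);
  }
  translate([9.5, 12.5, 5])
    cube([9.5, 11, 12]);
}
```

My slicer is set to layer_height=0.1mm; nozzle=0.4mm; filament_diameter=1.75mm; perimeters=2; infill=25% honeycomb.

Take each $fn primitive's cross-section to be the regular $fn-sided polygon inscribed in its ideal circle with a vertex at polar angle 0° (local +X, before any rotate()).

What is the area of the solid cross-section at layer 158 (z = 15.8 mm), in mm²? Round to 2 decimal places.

323.92 mm²

At z = 15.8 mm: the cube (footprint 5×27.5) is included at this height (area 137.50 mm²); the r=8.5 cylinder at (12.5, 0.5) gives a regular 6-gon of circumradius 8.5 (constant along its height) (area = (6/2)·8.500²·sin(360°/6) = 187.71 mm²); the cube at (2, 8) is absent (z outside [2.5, 11]); Merging all regions: the regions partially overlap — summed areas 325.21 mm² minus the doubly-counted overlap 1.29 mm² gives 323.92 mm² — area = 323.92 mm²; the cube at (9.5, 12.5) is present — its section is the full 9.5×11 rectangle (area 104.50 mm²); After the difference (first − rest): starting from that combined region (323.92 mm²), the 9.5×11 cube at (9.5, 12.5) misses the remaining region (no effect) — area = 323.92 mm². Overall, the cross-section is a single solid region. Net area = 323.92 mm².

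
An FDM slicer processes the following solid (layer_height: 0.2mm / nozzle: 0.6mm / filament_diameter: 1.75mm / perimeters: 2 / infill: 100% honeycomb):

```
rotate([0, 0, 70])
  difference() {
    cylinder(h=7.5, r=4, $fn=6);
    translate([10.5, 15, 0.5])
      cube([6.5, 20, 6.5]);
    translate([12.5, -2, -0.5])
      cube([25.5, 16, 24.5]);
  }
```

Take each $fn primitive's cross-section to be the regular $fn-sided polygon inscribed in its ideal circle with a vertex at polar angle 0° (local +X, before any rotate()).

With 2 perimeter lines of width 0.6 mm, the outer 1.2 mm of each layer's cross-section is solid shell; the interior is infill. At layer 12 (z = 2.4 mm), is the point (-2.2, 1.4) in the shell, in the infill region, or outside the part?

At z = 2.4 mm: the cylinder: section is a regular 6-gon, circumradius r=4; the cube at (10.5, 15) (footprint 6.5×20) is included at this height; the cube at (12.5, -2) is present — its section is the full 25.5×16 rectangle; Taking the first minus the rest: starting from the r=4 cylinder, the 6.5×20 cube at (10.5, 15) misses the remaining region (no effect); the 25.5×16 cube at (12.5, -2) misses the remaining region (no effect) — 1 connected region; (whole slice rotated 70° about Z — lengths, areas and connectivity unchanged). Overall, the cross-section is a single solid region. Undo the 70° rotation: the query point maps to (0.563, 2.546) in the un-rotated model frame. The nearest boundary edge runs (-2.00, 3.46)→(2.00, 3.46); distance from the point to it = 0.92 mm. The point is inside the cross-section, 0.92 mm from the nearest boundary — within the 1.2 mm shell band (2 × 0.6).

shell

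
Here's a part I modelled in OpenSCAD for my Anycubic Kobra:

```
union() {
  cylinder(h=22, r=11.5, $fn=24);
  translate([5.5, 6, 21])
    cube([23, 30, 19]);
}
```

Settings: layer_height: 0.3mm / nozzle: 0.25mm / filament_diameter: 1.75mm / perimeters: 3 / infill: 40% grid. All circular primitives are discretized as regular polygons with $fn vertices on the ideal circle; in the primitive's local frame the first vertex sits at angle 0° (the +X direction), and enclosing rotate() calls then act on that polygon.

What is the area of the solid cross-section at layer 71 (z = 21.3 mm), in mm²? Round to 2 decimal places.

1090.75 mm²

At z = 21.3 mm: the cylinder: section is a regular 24-gon, circumradius r=11.5 (area = (24/2)·11.500²·sin(360°/24) = 410.75 mm²); the cube at (5.5, 6) is present — its section is the full 23×30 rectangle (area 690.00 mm²); Merging all regions: the regions partially overlap — summed areas 1100.75 mm² minus the doubly-counted overlap 10.00 mm² gives 1090.75 mm² — area = 1090.75 mm². Overall, the cross-section is a single solid region. Net area = 1090.75 mm².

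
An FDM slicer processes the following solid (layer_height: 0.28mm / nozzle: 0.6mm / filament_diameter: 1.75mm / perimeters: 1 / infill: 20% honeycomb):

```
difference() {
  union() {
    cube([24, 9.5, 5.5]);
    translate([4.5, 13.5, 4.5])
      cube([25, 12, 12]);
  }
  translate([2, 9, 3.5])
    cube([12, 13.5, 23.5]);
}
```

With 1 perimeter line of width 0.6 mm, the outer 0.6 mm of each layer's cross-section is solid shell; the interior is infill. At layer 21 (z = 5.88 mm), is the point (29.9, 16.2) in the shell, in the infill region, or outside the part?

outside

At z = 5.88 mm: the cube does not reach this height (z outside [0, 5.5]); the cube at (4.5, 13.5) (footprint 25×12) is included at this height; Taking the union: only the 25×12 cube at (4.5, 13.5) is present, so the union is just that shape — 1 connected region; the cube at (2, 9) (footprint 12×13.5) is included at this height; Taking the first minus the rest: starting from the result so far, the 12×13.5 cube at (2, 9) partially overlaps it — only the 85.50 mm² overlap (of its 162.00 mm²) is removed, clipping the outline — 1 connected region. Overall, the cross-section is a single solid region. The nearest boundary edge runs (29.50, 25.50)→(29.50, 13.50); distance from the point to it = 0.40 mm. The point is not inside any of the regions above, so it lies outside the cross-section (0.40 mm from the nearest boundary).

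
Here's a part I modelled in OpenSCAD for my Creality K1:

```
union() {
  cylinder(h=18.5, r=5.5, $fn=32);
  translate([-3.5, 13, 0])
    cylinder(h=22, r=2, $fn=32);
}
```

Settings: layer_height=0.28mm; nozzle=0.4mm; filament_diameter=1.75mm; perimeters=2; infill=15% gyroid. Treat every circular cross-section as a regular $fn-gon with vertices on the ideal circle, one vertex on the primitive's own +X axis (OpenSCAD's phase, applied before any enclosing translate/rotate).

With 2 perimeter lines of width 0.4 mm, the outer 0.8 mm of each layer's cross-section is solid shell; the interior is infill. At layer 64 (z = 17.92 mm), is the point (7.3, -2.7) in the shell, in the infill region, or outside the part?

At z = 17.92 mm: the r=5.5 cylinder gives a regular 32-gon of circumradius 5.5 (constant along its height); the r=2 cylinder at (-3.5, 13) gives a regular 32-gon of circumradius 2 (constant along its height); Merging all regions: the 2 present regions are separate (no shared area or edge), so areas and boundary lengths simply add and each stays a separate island — 2 connected regions. Overall, the cross-section has 2 separate islands. The nearest boundary edge runs (5.39, -1.07)→(5.08, -2.10); distance from the point to it = 2.30 mm. The point is not inside any of the regions above, so it lies outside the cross-section (2.30 mm from the nearest boundary).

outside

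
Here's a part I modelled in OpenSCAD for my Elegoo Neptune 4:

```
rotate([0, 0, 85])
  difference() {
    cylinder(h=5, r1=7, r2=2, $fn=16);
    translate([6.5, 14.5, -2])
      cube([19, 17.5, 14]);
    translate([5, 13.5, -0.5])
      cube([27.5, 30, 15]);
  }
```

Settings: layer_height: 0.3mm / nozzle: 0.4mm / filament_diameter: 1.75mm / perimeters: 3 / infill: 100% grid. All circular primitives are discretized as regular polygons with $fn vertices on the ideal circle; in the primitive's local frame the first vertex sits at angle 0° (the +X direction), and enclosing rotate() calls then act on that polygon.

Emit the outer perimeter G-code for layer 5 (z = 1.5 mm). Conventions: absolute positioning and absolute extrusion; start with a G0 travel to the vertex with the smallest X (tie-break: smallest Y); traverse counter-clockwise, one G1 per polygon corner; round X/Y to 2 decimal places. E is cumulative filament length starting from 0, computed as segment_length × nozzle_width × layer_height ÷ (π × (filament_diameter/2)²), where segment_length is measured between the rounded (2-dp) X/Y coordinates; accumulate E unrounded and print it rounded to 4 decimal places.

G0 X-5.48 Y0.48 Z1.50
G1 X-5.25 Y-1.65 E0.1069
G1 X-4.21 Y-3.54 E0.2145
G1 X-2.54 Y-4.88 E0.3213
G1 X-0.48 Y-5.48 E0.4284
G1 X1.65 Y-5.25 E0.5353
G1 X3.54 Y-4.21 E0.6429
G1 X4.88 Y-2.54 E0.7497
G1 X5.48 Y-0.48 E0.8568
G1 X5.25 Y1.65 E0.9636
G1 X4.21 Y3.54 E1.0713
G1 X2.54 Y4.88 E1.1781
G1 X0.48 Y5.48 E1.2851
G1 X-1.65 Y5.25 E1.3920
G1 X-3.54 Y4.21 E1.4996
G1 X-4.88 Y2.54 E1.6065
G1 X-5.48 Y0.48 E1.7135

At z = 1.5 mm: the cone (r1=7→r2=2) has section circumradius 5.500 here — a regular 16-gon; the 19×17.5 cube at (6.5, 14.5) contributes its full rectangle; the cube at (5, 13.5) is present — its section is the full 27.5×30 rectangle; Subtracting the remaining from the first: starting from the cone, the 19×17.5 cube at (6.5, 14.5) misses the remaining region (no effect); the 27.5×30 cube at (5, 13.5) misses the remaining region (no effect) — 1 connected region; (whole slice rotated 85° about Z — lengths, areas and connectivity unchanged). The outline is a single polygon with 16 vertices. Extrusion per mm of travel: 0.4 × 0.3 / (π × 0.875²) = 0.049890. Accumulating E over each segment gives final E = 1.7135.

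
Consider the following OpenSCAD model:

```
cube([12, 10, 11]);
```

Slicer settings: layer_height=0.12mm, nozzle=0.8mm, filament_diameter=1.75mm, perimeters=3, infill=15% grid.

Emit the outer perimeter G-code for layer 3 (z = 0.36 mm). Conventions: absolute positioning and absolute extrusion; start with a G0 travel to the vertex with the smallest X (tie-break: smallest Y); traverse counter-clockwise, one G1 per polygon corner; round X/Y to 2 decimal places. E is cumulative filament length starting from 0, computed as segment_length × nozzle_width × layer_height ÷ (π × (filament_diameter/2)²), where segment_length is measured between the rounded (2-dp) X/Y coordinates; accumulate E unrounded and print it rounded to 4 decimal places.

G0 X0.00 Y0.00 Z0.36
G1 X12.00 Y0.00 E0.4789
G1 X12.00 Y10.00 E0.8781
G1 X0.00 Y10.00 E1.3570
G1 X0.00 Y0.00 E1.7561

At z = 0.36 mm: the cube is present — its section is the full 12×10 rectangle. The outline is a single polygon with 4 vertices. Extrusion per mm of travel: 0.8 × 0.12 / (π × 0.875²) = 0.039912. Accumulating E over each segment gives final E = 1.7561.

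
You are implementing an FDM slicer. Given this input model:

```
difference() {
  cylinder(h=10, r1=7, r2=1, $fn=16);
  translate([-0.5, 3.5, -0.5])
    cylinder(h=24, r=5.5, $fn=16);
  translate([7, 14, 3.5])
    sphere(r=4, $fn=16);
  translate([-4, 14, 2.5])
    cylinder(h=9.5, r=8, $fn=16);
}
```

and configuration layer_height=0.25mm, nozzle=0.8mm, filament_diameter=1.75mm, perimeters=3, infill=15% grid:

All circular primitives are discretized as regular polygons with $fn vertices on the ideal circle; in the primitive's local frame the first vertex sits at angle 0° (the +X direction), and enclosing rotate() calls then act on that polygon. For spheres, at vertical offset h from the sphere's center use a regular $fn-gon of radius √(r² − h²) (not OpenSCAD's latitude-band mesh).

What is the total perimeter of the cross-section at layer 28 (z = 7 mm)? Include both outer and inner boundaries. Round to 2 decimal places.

11.11 mm

At z = 7 mm: the cone (r1=7→r2=1) has section circumradius 2.800 here — a regular 16-gon (perimeter = 2·16·2.800·sin(180°/16) = 17.48 mm); the r=5.5 cylinder at (-0.5, 3.5) gives a regular 16-gon of circumradius 5.5 (constant along its height) (perimeter = 2·16·5.500·sin(180°/16) = 34.34 mm); the r=4 sphere at (7, 14) slices to a regular 16-gon of circumradius 1.936 (√(r²−h²) with h=3.5 from center) (perimeter = 2·16·1.936·sin(180°/16) = 12.09 mm); the r=8 cylinder at (-4, 14) gives a regular 16-gon of circumradius 8 (constant along its height) (perimeter = 2·16·8.000·sin(180°/16) = 49.94 mm); After the difference (first − rest): starting from the cone, the r=5.5 cylinder at (-0.5, 3.5) partially overlaps it — only the 20.87 mm² overlap (of its 92.61 mm²) is removed, clipping the outline; the r=4 sphere at (7, 14) misses the remaining region (no effect); the r=8 cylinder at (-4, 14) misses the remaining region (no effect) — boundary = 11.11 mm. Overall, the cross-section is a single solid region. Total boundary length (outer) = 11.11 mm.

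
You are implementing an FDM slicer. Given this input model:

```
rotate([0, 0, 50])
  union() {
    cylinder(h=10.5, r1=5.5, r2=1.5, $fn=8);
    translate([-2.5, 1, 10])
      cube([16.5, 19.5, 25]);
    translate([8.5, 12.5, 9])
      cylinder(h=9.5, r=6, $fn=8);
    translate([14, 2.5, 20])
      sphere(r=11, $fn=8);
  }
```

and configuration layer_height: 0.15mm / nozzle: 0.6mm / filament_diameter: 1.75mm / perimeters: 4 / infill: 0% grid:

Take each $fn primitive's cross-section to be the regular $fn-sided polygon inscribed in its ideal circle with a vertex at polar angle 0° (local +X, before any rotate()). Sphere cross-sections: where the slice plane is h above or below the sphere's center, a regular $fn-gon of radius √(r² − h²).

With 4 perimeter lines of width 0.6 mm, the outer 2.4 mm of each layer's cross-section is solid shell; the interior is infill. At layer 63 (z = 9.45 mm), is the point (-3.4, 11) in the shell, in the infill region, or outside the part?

shell

At z = 9.45 mm: the cone contributes a regular 8-gon of circumradius 1.900 (interpolated between r1=5.5 and r2=1.5 at t=0.900); the cube at (-2.5, 1) is not intersected at this z (z outside [10, 35]); the cylinder at (8.5, 12.5): section is a regular 8-gon, circumradius r=6; the sphere at (14, 2.5): section is a regular 8-gon, circumradius = √(r²−h²) = √(11²−10.55²) = 3.114; Merging all regions: the 3 present regions are separate (no shared area or edge), so areas and boundary lengths simply add and each stays a separate island — 3 connected regions; (rotated 50° about Z; rotation is an isometry so areas/perimeters/island counts are preserved). Overall, the cross-section has 3 separate islands. Undo the 50° rotation: the query point maps to (6.241, 9.675) in the un-rotated model frame. The nearest boundary edge runs (8.50, 6.50)→(4.26, 8.26); distance from the point to it = 2.07 mm. (Shell/infill is judged within the island containing the point — the largest one.) The point is inside the cross-section, 2.07 mm from the nearest boundary — within the 2.4 mm shell band (4 × 0.6).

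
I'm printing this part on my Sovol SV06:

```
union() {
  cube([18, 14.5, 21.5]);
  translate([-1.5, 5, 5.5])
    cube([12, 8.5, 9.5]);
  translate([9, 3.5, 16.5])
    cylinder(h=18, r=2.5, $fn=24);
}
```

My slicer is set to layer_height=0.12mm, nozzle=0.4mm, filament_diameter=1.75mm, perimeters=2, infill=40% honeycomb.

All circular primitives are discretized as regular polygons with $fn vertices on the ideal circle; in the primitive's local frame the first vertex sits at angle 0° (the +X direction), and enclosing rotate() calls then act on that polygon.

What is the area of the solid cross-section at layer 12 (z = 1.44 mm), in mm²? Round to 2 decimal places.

At z = 1.44 mm: the cube is present — its section is the full 18×14.5 rectangle (area 261.00 mm²); the cube at (-1.5, 5) does not reach this height (z outside [5.5, 15]); the cylinder at (9, 3.5) is absent (z outside [16.5, 34.5]); Merging all regions: only the 18×14.5 cube is present, so the union is just that shape — area = 261.00 mm². Overall, the cross-section is a single solid region. Net area = 261.00 mm².

261.00 mm²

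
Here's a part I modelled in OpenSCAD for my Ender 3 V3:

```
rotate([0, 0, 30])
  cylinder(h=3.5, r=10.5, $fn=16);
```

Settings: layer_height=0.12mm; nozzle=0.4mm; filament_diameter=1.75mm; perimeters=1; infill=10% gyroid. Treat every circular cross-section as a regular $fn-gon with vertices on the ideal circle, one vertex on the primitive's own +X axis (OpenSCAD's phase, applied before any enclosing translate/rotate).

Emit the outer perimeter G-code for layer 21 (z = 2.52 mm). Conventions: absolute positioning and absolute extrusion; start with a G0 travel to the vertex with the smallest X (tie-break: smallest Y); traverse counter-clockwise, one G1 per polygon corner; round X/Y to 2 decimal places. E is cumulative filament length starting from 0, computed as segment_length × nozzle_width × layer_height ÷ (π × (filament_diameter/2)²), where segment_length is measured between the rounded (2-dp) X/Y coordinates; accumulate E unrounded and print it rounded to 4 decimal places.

At z = 2.52 mm: the r=10.5 cylinder gives a regular 16-gon of circumradius 10.5 (constant along its height); (whole slice rotated 30° about Z — lengths, areas and connectivity unchanged). The outline is a single polygon with 16 vertices. Extrusion per mm of travel: 0.4 × 0.12 / (π × 0.875²) = 0.019956. Accumulating E over each segment gives final E = 1.3079.

G0 X-10.41 Y-1.37 Z2.52
G1 X-9.09 Y-5.25 E0.0818
G1 X-6.39 Y-8.33 E0.1635
G1 X-2.72 Y-10.14 E0.2452
G1 X1.37 Y-10.41 E0.3270
G1 X5.25 Y-9.09 E0.4088
G1 X8.33 Y-6.39 E0.4905
G1 X10.14 Y-2.72 E0.5722
G1 X10.41 Y1.37 E0.6540
G1 X9.09 Y5.25 E0.7358
G1 X6.39 Y8.33 E0.8175
G1 X2.72 Y10.14 E0.8992
G1 X-1.37 Y10.41 E0.9810
G1 X-5.25 Y9.09 E1.0627
G1 X-8.33 Y6.39 E1.1445
G1 X-10.14 Y2.72 E1.2261
G1 X-10.41 Y-1.37 E1.3079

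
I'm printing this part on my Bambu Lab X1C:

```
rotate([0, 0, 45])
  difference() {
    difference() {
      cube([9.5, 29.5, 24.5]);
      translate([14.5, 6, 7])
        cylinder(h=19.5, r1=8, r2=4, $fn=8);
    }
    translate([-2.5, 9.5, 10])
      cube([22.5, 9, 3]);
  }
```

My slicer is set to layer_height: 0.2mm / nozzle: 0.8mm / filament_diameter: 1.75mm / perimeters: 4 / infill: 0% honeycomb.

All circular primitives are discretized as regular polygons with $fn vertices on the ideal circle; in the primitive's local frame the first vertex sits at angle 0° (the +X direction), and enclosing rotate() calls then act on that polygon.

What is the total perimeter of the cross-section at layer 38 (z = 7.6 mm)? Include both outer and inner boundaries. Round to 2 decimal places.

At z = 7.6 mm: the cube is present — its section is the full 9.5×29.5 rectangle (perimeter 78.00 mm); the cone at (14.5, 6): at t=0.031 of its height the radius interpolates to r₁+(r₂−r₁)t = 7.877, giving a regular 8-gon of that circumradius (perimeter = 2·8·7.877·sin(180°/8) = 48.23 mm); Taking the first minus the rest: starting from the 9.5×29.5 cube, the cone at (14.5, 6) partially overlaps it — only the 19.33 mm² overlap (of its 175.49 mm²) is removed, clipping the outline — boundary = 79.68 mm; the cube at (-2.5, 9.5) does not reach this height (z outside [10, 13]); After the difference (first − rest): none of the subtracted shapes is present at this height, so that combined region is unchanged — boundary = 79.68 mm; (rotated 45° about Z; rotation is an isometry so areas/perimeters/island counts are preserved). Overall, the cross-section is a single solid region. Total boundary length (outer) = 79.68 mm.

79.68 mm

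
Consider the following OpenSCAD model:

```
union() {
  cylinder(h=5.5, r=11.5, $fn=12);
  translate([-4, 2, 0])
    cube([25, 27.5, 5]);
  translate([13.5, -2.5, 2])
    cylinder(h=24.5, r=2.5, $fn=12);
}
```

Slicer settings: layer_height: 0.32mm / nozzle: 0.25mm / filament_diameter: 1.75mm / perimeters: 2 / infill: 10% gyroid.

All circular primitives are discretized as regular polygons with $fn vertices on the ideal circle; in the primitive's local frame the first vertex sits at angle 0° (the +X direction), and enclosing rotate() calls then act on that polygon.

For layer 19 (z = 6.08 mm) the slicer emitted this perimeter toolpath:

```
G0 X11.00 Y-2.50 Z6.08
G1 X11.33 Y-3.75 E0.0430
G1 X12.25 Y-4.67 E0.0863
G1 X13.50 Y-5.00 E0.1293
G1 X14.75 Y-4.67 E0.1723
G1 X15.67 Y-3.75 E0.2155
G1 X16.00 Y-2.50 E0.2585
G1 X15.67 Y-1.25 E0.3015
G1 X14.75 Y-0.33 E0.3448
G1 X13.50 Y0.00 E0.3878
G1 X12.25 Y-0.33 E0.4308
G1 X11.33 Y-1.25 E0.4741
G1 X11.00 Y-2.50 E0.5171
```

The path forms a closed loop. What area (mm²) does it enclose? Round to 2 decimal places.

18.79 mm²

Apply the shoelace formula to the sequence of (X, Y) vertices; enclosed area = 18.79 mm².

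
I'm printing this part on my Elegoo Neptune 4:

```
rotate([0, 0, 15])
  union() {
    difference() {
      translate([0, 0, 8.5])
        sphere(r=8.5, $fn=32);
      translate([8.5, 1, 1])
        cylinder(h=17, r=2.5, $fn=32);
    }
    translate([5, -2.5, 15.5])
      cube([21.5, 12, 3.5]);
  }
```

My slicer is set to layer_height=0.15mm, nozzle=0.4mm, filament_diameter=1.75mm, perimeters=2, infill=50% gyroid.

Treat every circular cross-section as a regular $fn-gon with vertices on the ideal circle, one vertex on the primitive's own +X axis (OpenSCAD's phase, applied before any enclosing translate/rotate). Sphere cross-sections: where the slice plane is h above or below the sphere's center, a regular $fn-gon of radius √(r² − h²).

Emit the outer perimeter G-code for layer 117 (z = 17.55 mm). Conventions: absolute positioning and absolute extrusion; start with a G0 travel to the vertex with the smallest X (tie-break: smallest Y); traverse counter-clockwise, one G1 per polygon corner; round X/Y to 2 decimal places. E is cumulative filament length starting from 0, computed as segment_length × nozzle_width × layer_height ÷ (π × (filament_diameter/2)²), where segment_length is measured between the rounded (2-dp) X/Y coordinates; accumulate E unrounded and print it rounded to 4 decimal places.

G0 X2.37 Y10.47 Z17.55
G1 X5.48 Y-1.12 E0.2993
G1 X26.24 Y4.44 E0.8355
G1 X23.14 Y16.04 E1.1350
G1 X2.37 Y10.47 E1.6714

At z = 17.55 mm: the sphere is absent (|z−center|=9.050 > r=8.5); the cylinder at (8.5, 1): section is a regular 32-gon, circumradius r=2.5; After the difference (first − rest): the first operand is absent here, so nothing remains; the cube at (5, -2.5) is present — its section is the full 21.5×12 rectangle; Taking the union: only the 21.5×12 cube at (5, -2.5) is present, so the union is just that shape — 1 connected region; (rotated 15° about Z; rotation is an isometry so areas/perimeters/island counts are preserved). The outline is a single polygon with 4 vertices. Extrusion per mm of travel: 0.4 × 0.15 / (π × 0.875²) = 0.024945. Accumulating E over each segment gives final E = 1.6714.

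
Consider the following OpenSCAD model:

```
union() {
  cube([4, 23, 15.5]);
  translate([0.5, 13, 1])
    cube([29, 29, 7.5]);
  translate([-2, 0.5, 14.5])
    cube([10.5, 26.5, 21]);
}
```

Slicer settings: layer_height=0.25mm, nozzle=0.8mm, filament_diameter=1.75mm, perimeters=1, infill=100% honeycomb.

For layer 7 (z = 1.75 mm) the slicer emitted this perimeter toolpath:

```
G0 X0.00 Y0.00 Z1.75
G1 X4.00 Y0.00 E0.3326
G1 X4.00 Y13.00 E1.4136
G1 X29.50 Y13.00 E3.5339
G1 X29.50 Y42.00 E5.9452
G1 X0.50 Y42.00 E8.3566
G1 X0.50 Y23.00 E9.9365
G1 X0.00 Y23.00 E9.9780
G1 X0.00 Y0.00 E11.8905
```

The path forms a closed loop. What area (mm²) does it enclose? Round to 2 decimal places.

Apply the shoelace formula to the sequence of (X, Y) vertices; enclosed area = 898.00 mm².

898.00 mm²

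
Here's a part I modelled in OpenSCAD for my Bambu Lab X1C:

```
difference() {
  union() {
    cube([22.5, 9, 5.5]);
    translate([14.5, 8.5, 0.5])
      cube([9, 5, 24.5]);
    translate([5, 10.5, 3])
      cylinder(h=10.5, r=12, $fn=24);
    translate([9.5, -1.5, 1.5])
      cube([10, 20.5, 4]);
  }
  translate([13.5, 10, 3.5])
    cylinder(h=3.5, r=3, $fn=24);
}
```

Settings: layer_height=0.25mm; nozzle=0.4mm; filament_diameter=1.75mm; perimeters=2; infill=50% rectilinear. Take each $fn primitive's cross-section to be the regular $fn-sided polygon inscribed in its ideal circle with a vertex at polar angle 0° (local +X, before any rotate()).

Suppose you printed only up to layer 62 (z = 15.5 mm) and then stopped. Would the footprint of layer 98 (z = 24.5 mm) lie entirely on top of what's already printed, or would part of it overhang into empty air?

Compare the two slices. At z = 15.5: the cube does not reach this height (z outside [0, 5.5]); the cube at (14.5, 8.5) is present — its section is the full 9×5 rectangle (area 45.00 mm²); the cylinder at (5, 10.5) does not reach this height (z outside [3, 13.5]); the cube at (9.5, -1.5) is absent (z outside [1.5, 5.5]); Combining (union): only the 9×5 cube at (14.5, 8.5) is present, so the union is just that shape — area = 45.00 mm²; the cylinder at (13.5, 10) is absent (z outside [3.5, 7]); After the difference (first − rest): none of the subtracted shapes is present at this height, so that combined region is unchanged — area = 45.00 mm². At z = 24.5: the cube is not intersected at this z (z outside [0, 5.5]); the cube at (14.5, 8.5) is present — its section is the full 9×5 rectangle (area 45.00 mm²); the cylinder at (5, 10.5) does not reach this height (z outside [3, 13.5]); the cube at (9.5, -1.5) is absent (z outside [1.5, 5.5]); Taking the union: only the 9×5 cube at (14.5, 8.5) is present, so the union is just that shape — area = 45.00 mm²; the cylinder at (13.5, 10) is absent (z outside [3.5, 7]); After the difference (first − rest): none of the subtracted shapes is present at this height, so the result so far is unchanged — area = 45.00 mm². Checking containment: the cross-section at z = 24.5 is a subset of the cross-section at z = 15.5.

entirely on top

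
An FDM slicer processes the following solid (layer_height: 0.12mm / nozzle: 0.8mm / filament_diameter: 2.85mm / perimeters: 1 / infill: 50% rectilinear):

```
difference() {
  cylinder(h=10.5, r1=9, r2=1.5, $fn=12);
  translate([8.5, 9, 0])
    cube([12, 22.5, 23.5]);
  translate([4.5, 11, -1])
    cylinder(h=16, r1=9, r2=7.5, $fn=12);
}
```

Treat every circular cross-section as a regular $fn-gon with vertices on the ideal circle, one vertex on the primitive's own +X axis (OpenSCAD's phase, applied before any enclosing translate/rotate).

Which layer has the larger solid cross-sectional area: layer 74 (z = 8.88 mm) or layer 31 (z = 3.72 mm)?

Layer 74 (z = 8.88): the cone (r1=9→r2=1.5) has section circumradius 2.657 here — a regular 12-gon (area = (12/2)·2.657²·sin(360°/12) = 21.18 mm²); the 12×22.5 cube at (8.5, 9) contributes its full rectangle (area 270.00 mm²); the cone at (4.5, 11) contributes a regular 12-gon of circumradius 8.074 (interpolated between r1=9 and r2=7.5 at t=0.618) (area = (12/2)·8.074²·sin(360°/12) = 195.56 mm²); Taking the first minus the rest: starting from the cone (21.18 mm²), the 12×22.5 cube at (8.5, 9) misses the remaining region (no effect); the cone at (4.5, 11) misses the remaining region (no effect) — area = 21.18 mm². So its area = 21.18 mm². Layer 31 (z = 3.72): the cone: at t=0.354 of its height the radius interpolates to r₁+(r₂−r₁)t = 6.343, giving a regular 12-gon of that circumradius (area = (12/2)·6.343²·sin(360°/12) = 120.70 mm²); the cube at (8.5, 9) is present — its section is the full 12×22.5 rectangle (area 270.00 mm²); the cone at (4.5, 11) (r1=9→r2=7.5) has section circumradius 8.557 here — a regular 12-gon (area = (12/2)·8.557²·sin(360°/12) = 219.69 mm²); Taking the first minus the rest: starting from the cone (120.70 mm²), the 12×22.5 cube at (8.5, 9) misses the remaining region (no effect); the cone at (4.5, 11) partially overlaps it — only the 15.10 mm² overlap (of its 219.69 mm²) is removed, clipping the outline — area = 105.59 mm². So its area = 105.59 mm². Layer 31 is larger (105.59 vs 21.18 mm²).

layer 31 (z = 3.72 mm)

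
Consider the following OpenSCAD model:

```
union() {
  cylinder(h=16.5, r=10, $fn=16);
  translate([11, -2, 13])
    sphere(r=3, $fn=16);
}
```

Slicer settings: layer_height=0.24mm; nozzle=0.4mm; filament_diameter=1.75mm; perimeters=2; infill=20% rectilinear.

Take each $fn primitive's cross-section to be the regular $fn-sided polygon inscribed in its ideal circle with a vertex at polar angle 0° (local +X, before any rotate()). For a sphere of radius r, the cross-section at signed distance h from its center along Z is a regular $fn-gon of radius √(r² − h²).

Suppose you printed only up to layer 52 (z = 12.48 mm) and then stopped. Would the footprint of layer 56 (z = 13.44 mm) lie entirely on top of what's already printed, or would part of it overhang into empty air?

Compare the two slices. At z = 12.48: the cylinder: section is a regular 16-gon, circumradius r=10 (area = (16/2)·10.000²·sin(360°/16) = 306.15 mm²); the sphere at (11, -2): section is a regular 16-gon, circumradius = √(r²−h²) = √(3²−0.52²) = 2.955 (area = (16/2)·2.955²·sin(360°/16) = 26.73 mm²); Merging all regions: the regions partially overlap — summed areas 332.87 mm² minus the doubly-counted overlap 5.53 mm² gives 327.34 mm² — area = 327.34 mm². At z = 13.44: the cylinder: section is a regular 16-gon, circumradius r=10 (area = (16/2)·10.000²·sin(360°/16) = 306.15 mm²); the sphere at (11, -2): section is a regular 16-gon, circumradius = √(r²−h²) = √(3²−0.44²) = 2.968 (area = (16/2)·2.968²·sin(360°/16) = 26.96 mm²); Combining (union): the regions partially overlap — summed areas 333.11 mm² minus the doubly-counted overlap 5.61 mm² gives 327.50 mm² — area = 327.50 mm². Checking containment: the cross-section at z = 13.44 is a subset of the cross-section at z = 12.48.

entirely on top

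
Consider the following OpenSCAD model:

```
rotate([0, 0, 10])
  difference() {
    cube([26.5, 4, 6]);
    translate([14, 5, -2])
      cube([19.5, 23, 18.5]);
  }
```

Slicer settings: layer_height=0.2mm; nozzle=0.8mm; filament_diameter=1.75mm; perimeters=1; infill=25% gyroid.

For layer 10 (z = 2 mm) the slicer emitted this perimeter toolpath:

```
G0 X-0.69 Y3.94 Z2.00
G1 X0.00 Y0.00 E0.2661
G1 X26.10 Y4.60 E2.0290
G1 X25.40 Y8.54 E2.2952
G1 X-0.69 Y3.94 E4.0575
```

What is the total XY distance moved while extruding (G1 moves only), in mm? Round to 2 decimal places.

61.00 mm

Sum the Euclidean lengths of each G1 segment: total = 61.00 mm.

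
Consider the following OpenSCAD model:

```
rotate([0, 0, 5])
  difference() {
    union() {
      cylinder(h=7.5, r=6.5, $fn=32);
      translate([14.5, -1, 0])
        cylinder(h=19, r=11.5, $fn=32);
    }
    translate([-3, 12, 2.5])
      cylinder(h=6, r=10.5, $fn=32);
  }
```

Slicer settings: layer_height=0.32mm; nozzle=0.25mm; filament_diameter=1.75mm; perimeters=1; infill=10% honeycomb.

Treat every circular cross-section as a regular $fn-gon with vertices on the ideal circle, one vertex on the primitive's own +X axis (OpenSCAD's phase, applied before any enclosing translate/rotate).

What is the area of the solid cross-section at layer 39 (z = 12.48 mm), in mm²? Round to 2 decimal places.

At z = 12.48 mm: the cylinder is absent (z outside [0, 7.5]); the r=11.5 cylinder at (14.5, -1) gives a regular 32-gon of circumradius 11.5 (constant along its height) (area = (32/2)·11.500²·sin(360°/32) = 412.81 mm²); Combining (union): only the r=11.5 cylinder at (14.5, -1) is present, so the union is just that shape — area = 412.81 mm²; the cylinder at (-3, 12) is absent (z outside [2.5, 8.5]); Taking the first minus the rest: none of the subtracted shapes is present at this height, so the result so far is unchanged — area = 412.81 mm²; (whole slice rotated 5° about Z — lengths, areas and connectivity unchanged). Overall, the cross-section is a single solid region. Net area = 412.81 mm².

412.81 mm²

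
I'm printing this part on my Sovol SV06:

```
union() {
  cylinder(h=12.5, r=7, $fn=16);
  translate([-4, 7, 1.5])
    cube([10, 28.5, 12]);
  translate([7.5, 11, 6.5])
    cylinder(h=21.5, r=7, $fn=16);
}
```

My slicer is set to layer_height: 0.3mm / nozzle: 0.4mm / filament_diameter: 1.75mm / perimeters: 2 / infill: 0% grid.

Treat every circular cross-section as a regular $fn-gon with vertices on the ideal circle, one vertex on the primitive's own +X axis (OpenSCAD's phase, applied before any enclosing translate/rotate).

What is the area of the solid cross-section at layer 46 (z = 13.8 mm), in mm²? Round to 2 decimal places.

At z = 13.8 mm: the cylinder does not reach this height (z outside [0, 12.5]); the cube at (-4, 7) is not intersected at this z (z outside [1.5, 13.5]); the r=7 cylinder at (7.5, 11) gives a regular 16-gon of circumradius 7 (constant along its height) (area = (16/2)·7.000²·sin(360°/16) = 150.01 mm²); Combining (union): only the r=7 cylinder at (7.5, 11) is present, so the union is just that shape — area = 150.01 mm². Overall, the cross-section is a single solid region. Net area = 150.01 mm².

150.01 mm²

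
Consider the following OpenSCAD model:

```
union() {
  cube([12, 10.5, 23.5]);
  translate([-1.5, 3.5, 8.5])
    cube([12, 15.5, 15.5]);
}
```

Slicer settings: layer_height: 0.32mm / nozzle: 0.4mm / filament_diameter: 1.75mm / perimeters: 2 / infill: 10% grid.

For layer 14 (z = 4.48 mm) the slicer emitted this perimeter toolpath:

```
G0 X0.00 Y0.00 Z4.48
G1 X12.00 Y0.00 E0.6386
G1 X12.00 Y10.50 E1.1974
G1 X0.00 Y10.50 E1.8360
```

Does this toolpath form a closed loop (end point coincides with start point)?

Start point (G0): (0.00, 0.00). End point (last G1): the path does not return to the start — open.

no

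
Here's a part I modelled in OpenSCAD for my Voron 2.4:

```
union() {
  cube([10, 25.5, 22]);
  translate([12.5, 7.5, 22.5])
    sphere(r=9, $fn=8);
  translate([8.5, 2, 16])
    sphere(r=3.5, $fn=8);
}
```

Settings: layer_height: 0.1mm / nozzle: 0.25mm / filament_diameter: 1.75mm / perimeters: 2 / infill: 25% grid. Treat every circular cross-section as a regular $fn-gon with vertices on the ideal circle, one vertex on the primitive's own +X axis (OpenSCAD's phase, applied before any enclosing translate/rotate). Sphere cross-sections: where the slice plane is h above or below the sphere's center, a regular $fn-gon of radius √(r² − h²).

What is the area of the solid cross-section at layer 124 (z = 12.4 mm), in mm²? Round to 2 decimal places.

At z = 12.4 mm: the cube is present — its section is the full 10×25.5 rectangle (area 255.00 mm²); the sphere at (12.5, 7.5) is not intersected at this z (|z−center|=10.100 > r=9); the sphere at (8.5, 2) does not reach this height (|z−center|=3.600 > r=3.5); Taking the union: only the 10×25.5 cube is present, so the union is just that shape — area = 255.00 mm². Overall, the cross-section is a single solid region. Net area = 255.00 mm².

255.00 mm²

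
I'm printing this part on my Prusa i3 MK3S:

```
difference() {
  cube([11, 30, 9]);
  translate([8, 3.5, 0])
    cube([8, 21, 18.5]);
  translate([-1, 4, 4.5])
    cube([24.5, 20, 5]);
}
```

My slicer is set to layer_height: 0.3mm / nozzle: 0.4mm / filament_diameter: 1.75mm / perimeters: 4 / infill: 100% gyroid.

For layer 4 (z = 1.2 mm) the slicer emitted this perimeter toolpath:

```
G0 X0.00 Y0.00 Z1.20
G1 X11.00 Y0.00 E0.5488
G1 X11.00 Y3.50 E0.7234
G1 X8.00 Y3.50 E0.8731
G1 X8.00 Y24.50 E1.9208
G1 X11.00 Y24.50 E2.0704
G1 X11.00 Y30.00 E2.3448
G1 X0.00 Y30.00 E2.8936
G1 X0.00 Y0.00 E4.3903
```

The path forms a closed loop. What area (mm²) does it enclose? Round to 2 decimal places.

Apply the shoelace formula to the sequence of (X, Y) vertices; enclosed area = 267.00 mm².

267.00 mm²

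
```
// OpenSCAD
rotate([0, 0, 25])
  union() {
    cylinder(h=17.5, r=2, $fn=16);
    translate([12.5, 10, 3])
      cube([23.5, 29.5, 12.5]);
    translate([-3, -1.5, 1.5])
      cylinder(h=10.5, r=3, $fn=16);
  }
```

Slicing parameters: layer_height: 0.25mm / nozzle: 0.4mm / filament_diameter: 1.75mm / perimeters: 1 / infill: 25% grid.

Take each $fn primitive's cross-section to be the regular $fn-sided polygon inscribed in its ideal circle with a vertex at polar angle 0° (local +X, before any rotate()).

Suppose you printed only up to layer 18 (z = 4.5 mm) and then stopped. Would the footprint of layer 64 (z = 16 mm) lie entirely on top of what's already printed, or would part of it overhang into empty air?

Compare the two slices. At z = 4.5: the r=2 cylinder contributes a regular 16-gon of circumradius 2 (area = (16/2)·2.000²·sin(360°/16) = 12.25 mm²); the cube at (12.5, 10) is present — its section is the full 23.5×29.5 rectangle (area 693.25 mm²); the r=3 cylinder at (-3, -1.5) gives a regular 16-gon of circumradius 3 (constant along its height) (area = (16/2)·3.000²·sin(360°/16) = 27.55 mm²); Merging all regions: the regions partially overlap — summed areas 733.05 mm² minus the doubly-counted overlap 3.83 mm² gives 729.22 mm² — area = 729.22 mm²; (whole slice rotated 25° about Z — lengths, areas and connectivity unchanged). At z = 16: the cylinder: section is a regular 16-gon, circumradius r=2 (area = (16/2)·2.000²·sin(360°/16) = 12.25 mm²); the cube at (12.5, 10) is absent (z outside [3, 15.5]); the cylinder at (-3, -1.5) is absent (z outside [1.5, 12]); Taking the union: only the r=2 cylinder is present, so the union is just that shape — area = 12.25 mm²; (whole slice rotated 25° about Z — lengths, areas and connectivity unchanged). Checking containment: the cross-section at z = 16 is a subset of the cross-section at z = 4.5.

entirely on top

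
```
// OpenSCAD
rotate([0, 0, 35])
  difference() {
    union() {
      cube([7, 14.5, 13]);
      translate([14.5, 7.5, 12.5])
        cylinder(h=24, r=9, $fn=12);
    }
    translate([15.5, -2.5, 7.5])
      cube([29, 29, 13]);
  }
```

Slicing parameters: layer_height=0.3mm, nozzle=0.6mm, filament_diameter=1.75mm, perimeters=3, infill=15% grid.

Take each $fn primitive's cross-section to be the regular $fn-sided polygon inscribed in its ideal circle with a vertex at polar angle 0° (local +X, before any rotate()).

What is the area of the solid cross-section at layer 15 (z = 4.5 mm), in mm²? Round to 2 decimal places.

101.50 mm²

At z = 4.5 mm: the cube is present — its section is the full 7×14.5 rectangle (area 101.50 mm²); the cylinder at (14.5, 7.5) is absent (z outside [12.5, 36.5]); Merging all regions: only the 7×14.5 cube is present, so the union is just that shape — area = 101.50 mm²; the cube at (15.5, -2.5) is absent (z outside [7.5, 20.5]); After the difference (first − rest): none of the subtracted shapes is present at this height, so the result so far is unchanged — area = 101.50 mm²; (rotated 35° about Z; rotation is an isometry so areas/perimeters/island counts are preserved). Overall, the cross-section is a single solid region. Net area = 101.50 mm².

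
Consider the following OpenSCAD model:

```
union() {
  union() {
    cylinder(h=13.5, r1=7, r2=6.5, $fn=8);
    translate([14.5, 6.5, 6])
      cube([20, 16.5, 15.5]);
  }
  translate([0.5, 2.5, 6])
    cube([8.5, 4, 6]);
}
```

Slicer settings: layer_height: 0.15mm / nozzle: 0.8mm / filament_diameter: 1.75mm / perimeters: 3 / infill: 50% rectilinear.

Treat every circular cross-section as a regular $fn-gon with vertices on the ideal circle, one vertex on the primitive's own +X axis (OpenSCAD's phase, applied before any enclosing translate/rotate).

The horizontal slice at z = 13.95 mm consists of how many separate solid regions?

At z = 13.95 mm: the cone does not reach this height (z outside [0, 13.5]); the cube at (14.5, 6.5) is present — its section is the full 20×16.5 rectangle; Combining (union): only the 20×16.5 cube at (14.5, 6.5) is present, so the union is just that shape — 1 connected region; the cube at (0.5, 2.5) is not intersected at this z (z outside [6, 12]); Combining (union): only the result so far is present, so the union is just that shape — 1 connected region. The result has 1 disconnected region.

1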